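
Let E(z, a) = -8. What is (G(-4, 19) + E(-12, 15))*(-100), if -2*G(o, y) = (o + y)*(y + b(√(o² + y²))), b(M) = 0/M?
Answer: 15050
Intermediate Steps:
b(M) = 0
G(o, y) = -y*(o + y)/2 (G(o, y) = -(o + y)*(y + 0)/2 = -(o + y)*y/2 = -y*(o + y)/2)
(G(-4, 19) + E(-12, 15))*(-100) = ((½)*19*(-1*(-4) - 1*19) - 8)*(-100) = ((½)*19*(4 - 19) - 8)*(-100) = ((½)*19*(-15) - 8)*(-100) = (-285/2 - 8)*(-100) = -301/2*(-100) = 15050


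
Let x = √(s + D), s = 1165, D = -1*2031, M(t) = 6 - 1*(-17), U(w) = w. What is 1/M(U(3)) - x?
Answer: 1/23 - I*√866 ≈ 0.043478 - 29.428*I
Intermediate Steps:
M(t) = 23 (M(t) = 6 + 17 = 23)
D = -2031
x = I*√866 (x = √(1165 - 2031) = √(-866) = I*√866 ≈ 29.428*I)
1/M(U(3)) - x = 1/23 - I*√866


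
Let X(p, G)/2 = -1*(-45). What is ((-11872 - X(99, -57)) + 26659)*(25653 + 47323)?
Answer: 1072528272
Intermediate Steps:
X(p, G) = 90 (X(p, G) = 2*(-1*(-45)) = 2*45 = 90)
((-11872 - X(99, -57)) + 26659)*(25653 + 47323) = ((-11872 - 1*90) + 26659)*(25653 + 47323) = ((-11872 - 90) + 26659)*72976 = (-11962 + 26659)*72976 = 14697*72976 = 1072528272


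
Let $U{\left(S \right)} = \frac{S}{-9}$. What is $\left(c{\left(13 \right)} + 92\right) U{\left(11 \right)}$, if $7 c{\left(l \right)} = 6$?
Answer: $- \frac{7150}{63} \approx -113.49$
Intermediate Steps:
$c{\left(l \right)} = \frac{6}{7}$ ($c{\left(l \right)} = \frac{1}{7} \cdot 6 = \frac{6}{7}$)
$U{\left(S \right)} = - \frac{S}{9}$ ($U{\left(S \right)} = S \left(- \frac{1}{9}\right) = - \frac{S}{9}$)
$\left(c{\left(13 \right)} + 92\right) U{\left(11 \right)} = \left(\frac{6}{7} + 92\right) \left(\left(- \frac{1}{9}\right) 11\right) = \frac{650}{7} \left(- \frac{11}{9}\right) = - \frac{7150}{63}$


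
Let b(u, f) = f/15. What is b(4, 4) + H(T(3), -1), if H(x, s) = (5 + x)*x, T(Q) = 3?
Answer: 364/15 ≈ 24.267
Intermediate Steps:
H(x, s) = x*(5 + x)
b(u, f) = f/15 (b(u, f) = f*(1/15) = f/15)
b(4, 4) + H(T(3), -1) = (1/15)*4 + 3*(5 + 3) = 4/15 + 3*8 = 4/15 + 24 = 364/15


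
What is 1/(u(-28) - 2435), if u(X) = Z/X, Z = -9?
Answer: -28/68171 ≈ -0.00041073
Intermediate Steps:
u(X) = -9/X
1/(u(-28) - 2435) = 1/(-9/(-28) - 2435) = 1/(-9*(-1/28) - 2435) = 1/(9/28 - 2435) = 1/(-68171/28) = -28/68171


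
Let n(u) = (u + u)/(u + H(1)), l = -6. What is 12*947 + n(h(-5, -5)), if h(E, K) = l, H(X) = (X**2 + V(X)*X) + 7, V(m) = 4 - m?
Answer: 56808/5 ≈ 11362.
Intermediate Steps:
H(X) = 7 + X**2 + X*(4 - X) (H(X) = (X**2 + (4 - X)*X) + 7 = (X**2 + X*(4 - X)) + 7 = 7 + X**2 + X*(4 - X))
h(E, K) = -6
n(u) = 2*u/(11 + u) (n(u) = (u + u)/(u + (7 + 4*1)) = (2*u)/(u + (7 + 4)) = (2*u)/(u + 11) = (2*u)/(11 + u) = 2*u/(11 + u))
12*947 + n(h(-5, -5)) = 12*947 + 2*(-6)/(11 - 6) = 11364 + 2*(-6)/5 = 11364 + 2*(-6)*(1/5) = 11364 - 12/5 = 56808/5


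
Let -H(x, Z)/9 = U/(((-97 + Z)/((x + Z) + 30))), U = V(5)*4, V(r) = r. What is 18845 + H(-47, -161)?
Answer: 804995/43 ≈ 18721.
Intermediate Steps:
U = 20 (U = 5*4 = 20)
H(x, Z) = -180*(30 + Z + x)/(-97 + Z) (H(x, Z) = -180/((-97 + Z)/((x + Z) + 30)) = -180/((-97 + Z)/((Z + x) + 30)) = -180/((-97 + Z)/(30 + Z + x)) = -180*(30 + Z + x)/(-97 + Z))
18845 + H(-47, -161) = 18845 + 180*(-30 - 1*(-161) - 1*(-47))/(-97 - 161) = 18845 + 180*(-30 + 161 + 47)/(-258) = 18845 + 180*(-1/258)*178 = 18845 - 5340/43 = 804995/43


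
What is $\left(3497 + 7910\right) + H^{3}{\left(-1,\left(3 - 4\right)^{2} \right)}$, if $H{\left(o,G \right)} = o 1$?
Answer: $11406$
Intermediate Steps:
$H{\left(o,G \right)} = o$
$\left(3497 + 7910\right) + H^{3}{\left(-1,\left(3 - 4\right)^{2} \right)} = \left(3497 + 7910\right) + \left(-1\right)^{3} = 11407 - 1 = 11406$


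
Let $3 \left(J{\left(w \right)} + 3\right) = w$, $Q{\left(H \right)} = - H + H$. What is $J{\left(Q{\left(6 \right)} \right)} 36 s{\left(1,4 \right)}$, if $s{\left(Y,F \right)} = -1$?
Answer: $108$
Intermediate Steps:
$Q{\left(H \right)} = 0$
$J{\left(w \right)} = -3 + \frac{w}{3}$
$J{\left(Q{\left(6 \right)} \right)} 36 s{\left(1,4 \right)} = \left(-3 + \frac{1}{3} \cdot 0\right) 36 \left(-1\right) = \left(-3 + 0\right) 36 \left(-1\right) = \left(-3\right) 36 \left(-1\right) = \left(-108\right) \left(-1\right) = 108$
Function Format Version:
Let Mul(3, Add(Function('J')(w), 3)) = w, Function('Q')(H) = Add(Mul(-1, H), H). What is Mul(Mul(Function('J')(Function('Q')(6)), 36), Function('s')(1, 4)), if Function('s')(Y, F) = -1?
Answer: 108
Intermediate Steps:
Function('Q')(H) = 0
Function('J')(w) = Add(-3, Mul(Rational(1, 3), w))
Mul(Mul(Function('J')(Function('Q')(6)), 36), Function('s')(1, 4)) = Mul(Mul(Add(-3, Mul(Rational(1, 3), 0)), 36), -1) = Mul(Mul(Add(-3, 0), 36), -1) = Mul(Mul(-3, 36), -1) = Mul(-108, -1) = 108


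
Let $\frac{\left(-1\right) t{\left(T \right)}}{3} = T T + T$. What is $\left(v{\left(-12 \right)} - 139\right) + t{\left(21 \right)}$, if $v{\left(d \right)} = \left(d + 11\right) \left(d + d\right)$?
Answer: $-1501$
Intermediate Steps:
$t{\left(T \right)} = - 3 T - 3 T^{2}$ ($t{\left(T \right)} = - 3 \left(T T + T\right) = - 3 \left(T^{2} + T\right) = - 3 \left(T + T^{2}\right) = - 3 T - 3 T^{2}$)
$v{\left(d \right)} = 2 d \left(11 + d\right)$ ($v{\left(d \right)} = \left(11 + d\right) 2 d = 2 d \left(11 + d\right)$)
$\left(v{\left(-12 \right)} - 139\right) + t{\left(21 \right)} = \left(2 \left(-12\right) \left(11 - 12\right) - 139\right) - 63 \left(1 + 21\right) = \left(2 \left(-12\right) \left(-1\right) - 139\right) - 63 \cdot 22 = \left(24 - 139\right) - 1386 = -115 - 1386 = -1501$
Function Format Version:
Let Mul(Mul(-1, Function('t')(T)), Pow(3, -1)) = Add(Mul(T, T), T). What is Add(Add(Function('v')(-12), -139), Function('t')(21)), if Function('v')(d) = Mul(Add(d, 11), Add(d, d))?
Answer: -1501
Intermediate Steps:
Function('t')(T) = Add(Mul(-3, T), Mul(-3, Pow(T, 2))) (Function('t')(T) = Mul(-3, Add(Mul(T, T), T)) = Mul(-3, Add(Pow(T, 2), T)) = Mul(-3, Add(T, Pow(T, 2))) = Add(Mul(-3, T), Mul(-3, Pow(T, 2))))
Function('v')(d) = Mul(2, d, Add(11, d)) (Function('v')(d) = Mul(Add(11, d), Mul(2, d)) = Mul(2, d, Add(11, d)))
Add(Add(Function('v')(-12), -139), Function('t')(21)) = Add(Add(Mul(2, -12, Add(11, -12)), -139), Mul(-3, 21, Add(1, 21))) = Add(Add(Mul(2, -12, -1), -139), Mul(-3, 21, 22)) = Add(Add(24, -139), -1386) = Add(-115, -1386) = -1501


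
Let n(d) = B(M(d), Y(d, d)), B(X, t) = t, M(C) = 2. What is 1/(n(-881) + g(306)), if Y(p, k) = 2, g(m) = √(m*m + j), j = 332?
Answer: -1/46982 + √5873/23491 ≈ 0.0032411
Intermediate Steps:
g(m) = √(332 + m²) (g(m) = √(m*m + 332) = √(m² + 332) = √(332 + m²))
n(d) = 2
1/(n(-881) + g(306)) = 1/(2 + √(332 + 306²)) = 1/(2 + √(332 + 93636)) = 1/(2 + √93968) = 1/(2 + 4*√5873)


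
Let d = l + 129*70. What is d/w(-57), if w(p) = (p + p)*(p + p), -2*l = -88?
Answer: 4537/6498 ≈ 0.69821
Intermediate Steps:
l = 44 (l = -1/2*(-88) = 44)
w(p) = 4*p**2 (w(p) = (2*p)*(2*p) = 4*p**2)
d = 9074 (d = 44 + 129*70 = 44 + 9030 = 9074)
d/w(-57) = 9074/((4*(-57)**2)) = 9074/((4*3249)) = 9074/12996 = 9074*(1/12996) = 4537/6498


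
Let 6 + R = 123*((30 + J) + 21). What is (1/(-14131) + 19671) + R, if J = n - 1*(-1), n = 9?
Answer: 383911007/14131 ≈ 27168.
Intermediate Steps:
J = 10 (J = 9 - 1*(-1) = 9 + 1 = 10)
R = 7497 (R = -6 + 123*((30 + 10) + 21) = -6 + 123*(40 + 21) = -6 + 123*61 = -6 + 7503 = 7497)
(1/(-14131) + 19671) + R = (1/(-14131) + 19671) + 7497 = (-1/14131 + 19671) + 7497 = 277970900/14131 + 7497 = 383911007/14131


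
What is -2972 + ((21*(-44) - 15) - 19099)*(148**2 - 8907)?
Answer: -260436858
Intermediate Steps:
-2972 + ((21*(-44) - 15) - 19099)*(148**2 - 8907) = -2972 + ((-924 - 15) - 19099)*(21904 - 8907) = -2972 + (-939 - 19099)*12997 = -2972 - 20038*12997 = -2972 - 260433886 = -260436858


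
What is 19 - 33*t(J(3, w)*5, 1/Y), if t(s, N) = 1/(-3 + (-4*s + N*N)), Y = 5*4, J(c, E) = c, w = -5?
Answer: 491981/25199 ≈ 19.524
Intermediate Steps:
Y = 20
t(s, N) = 1/(-3 + N² - 4*s) (t(s, N) = 1/(-3 + (-4*s + N²)) = 1/(-3 + (N² - 4*s)) = 1/(-3 + N² - 4*s))
19 - 33*t(J(3, w)*5, 1/Y) = 19 - (-33)/(3 - (1/20)² + 4*(3*5)) = 19 - (-33)/(3 - (1/20)² + 4*15) = 19 - (-33)/(3 - 1*1/400 + 60) = 19 - (-33)/(3 - 1/400 + 60) = 19 - (-33)/25199/400 = 19 - (-33)*400/25199 = 19 - 33*(-400/25199) = 19 + 13200/25199 = 491981/25199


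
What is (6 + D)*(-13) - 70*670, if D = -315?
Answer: -42883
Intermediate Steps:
(6 + D)*(-13) - 70*670 = (6 - 315)*(-13) - 70*670 = -309*(-13) - 46900 = 4017 - 46900 = -42883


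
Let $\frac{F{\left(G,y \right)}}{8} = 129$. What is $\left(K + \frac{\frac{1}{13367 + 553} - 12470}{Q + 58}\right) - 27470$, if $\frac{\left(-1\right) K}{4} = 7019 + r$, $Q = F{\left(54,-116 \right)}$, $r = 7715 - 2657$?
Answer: $- \frac{1149938020799}{15172800} \approx -75790.0$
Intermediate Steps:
$F{\left(G,y \right)} = 1032$ ($F{\left(G,y \right)} = 8 \cdot 129 = 1032$)
$r = 5058$ ($r = 7715 - 2657 = 5058$)
$Q = 1032$
$K = -48308$ ($K = - 4 \left(7019 + 5058\right) = \left(-4\right) 12077 = -48308$)
$\left(K + \frac{\frac{1}{13367 + 553} - 12470}{Q + 58}\right) - 27470 = \left(-48308 + \frac{\frac{1}{13367 + 553} - 12470}{1032 + 58}\right) - 27470 = \left(-48308 + \frac{\frac{1}{13920} - 12470}{1090}\right) - 27470 = \left(-48308 + \left(\frac{1}{13920} - 12470\right) \frac{1}{1090}\right) - 27470 = \left(-48308 - \frac{173582399}{15172800}\right) - 27470 = - \frac{733141204799}{15172800} - 27470 = - \frac{1149938020799}{15172800}$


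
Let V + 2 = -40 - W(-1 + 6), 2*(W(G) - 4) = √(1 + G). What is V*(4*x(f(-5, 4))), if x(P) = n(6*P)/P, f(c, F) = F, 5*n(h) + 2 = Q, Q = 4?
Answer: -92/5 - √6/5 ≈ -18.890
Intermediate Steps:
n(h) = ⅖ (n(h) = -⅖ + (⅕)*4 = -⅖ + ⅘ = ⅖)
W(G) = 4 + √(1 + G)/2
x(P) = 2/(5*P)
V = -46 - √6/2 (V = -2 + (-40 - (4 + √(1 + (-1 + 6))/2)) = -2 + (-40 - (4 + √(1 + 5)/2)) = -2 + (-40 - (4 + √6/2)) = -2 + (-40 + (-4 - √6/2)) = -2 + (-44 - √6/2) = -46 - √6/2 ≈ -47.225)
V*(4*x(f(-5, 4))) = (-46 - √6/2)*(4*((⅖)/4)) = (-46 - √6/2)*(4*((⅖)*(¼))) = (-46 - √6/2)*(4*(⅒)) = (-46 - √6/2)*(⅖) = -92/5 - √6/5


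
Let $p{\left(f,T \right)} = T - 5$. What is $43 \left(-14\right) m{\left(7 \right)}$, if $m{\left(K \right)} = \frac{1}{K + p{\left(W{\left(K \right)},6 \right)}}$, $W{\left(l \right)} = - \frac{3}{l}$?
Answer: $- \frac{301}{4} \approx -75.25$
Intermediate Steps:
$p{\left(f,T \right)} = -5 + T$
$m{\left(K \right)} = \frac{1}{1 + K}$ ($m{\left(K \right)} = \frac{1}{K + \left(-5 + 6\right)} = \frac{1}{K + 1} = \frac{1}{1 + K}$)
$43 \left(-14\right) m{\left(7 \right)} = \frac{43 \left(-14\right)}{1 + 7} = - \frac{602}{8} = \left(-602\right) \frac{1}{8} = - \frac{301}{4}$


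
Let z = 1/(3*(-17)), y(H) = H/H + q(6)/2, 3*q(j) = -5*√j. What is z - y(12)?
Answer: -52/51 + 5*√6/6 ≈ 1.0216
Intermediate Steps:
q(j) = -5*√j/3 (q(j) = (-5*√j)/3 = -5*√j/3)
y(H) = 1 - 5*√6/6 (y(H) = H/H - 5*√6/3/2 = 1 - 5*√6/3*(½) = 1 - 5*√6/6)
z = -1/51 (z = 1/(-51) = -1/51 ≈ -0.019608)
z - y(12) = -1/51 - (1 - 5*√6/6) = -1/51 + (-1 + 5*√6/6) = -52/51 + 5*√6/6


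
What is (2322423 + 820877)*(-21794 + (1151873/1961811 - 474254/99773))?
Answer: -788909283314976080300/11513868759 ≈ -6.8518e+10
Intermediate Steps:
(2322423 + 820877)*(-21794 + (1151873/1961811 - 474254/99773)) = 3143300*(-21794 + (1151873*(1/1961811) - 474254*1/99773)) = 3143300*(-21794 + (1151873/1961811 - 474254/99773)) = 3143300*(-21794 - 815470889165/195735768903) = 3143300*(-4266680818361147/195735768903) = -788909283314976080300/11513868759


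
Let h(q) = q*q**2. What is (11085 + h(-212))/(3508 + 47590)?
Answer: -9517043/51098 ≈ -186.25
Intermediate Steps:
h(q) = q**3
(11085 + h(-212))/(3508 + 47590) = (11085 + (-212)**3)/(3508 + 47590) = (11085 - 9528128)/51098 = -9517043*1/51098 = -9517043/51098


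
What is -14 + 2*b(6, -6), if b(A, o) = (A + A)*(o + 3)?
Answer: -86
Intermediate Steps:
b(A, o) = 2*A*(3 + o) (b(A, o) = (2*A)*(3 + o) = 2*A*(3 + o))
-14 + 2*b(6, -6) = -14 + 2*(2*6*(3 - 6)) = -14 + 2*(2*6*(-3)) = -14 + 2*(-36) = -14 - 72 = -86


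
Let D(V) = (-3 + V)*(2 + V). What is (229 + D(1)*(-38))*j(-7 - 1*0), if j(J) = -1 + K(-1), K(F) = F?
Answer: -914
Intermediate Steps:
j(J) = -2 (j(J) = -1 - 1 = -2)
(229 + D(1)*(-38))*j(-7 - 1*0) = (229 + (-6 + 1² - 1*1)*(-38))*(-2) = (229 + (-6 + 1 - 1)*(-38))*(-2) = (229 - 6*(-38))*(-2) = (229 + 228)*(-2) = 457*(-2) = -914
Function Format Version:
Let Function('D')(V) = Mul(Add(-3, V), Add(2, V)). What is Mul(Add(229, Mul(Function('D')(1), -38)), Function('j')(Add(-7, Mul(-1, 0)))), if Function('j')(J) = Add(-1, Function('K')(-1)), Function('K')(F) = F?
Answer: -914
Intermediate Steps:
Function('j')(J) = -2 (Function('j')(J) = Add(-1, -1) = -2)
Mul(Add(229, Mul(Function('D')(1), -38)), Function('j')(Add(-7, Mul(-1, 0)))) = Mul(Add(229, Mul(Add(-6, Pow(1, 2), Mul(-1, 1)), -38)), -2) = Mul(Add(229, Mul(Add(-6, 1, -1), -38)), -2) = Mul(Add(229, Mul(-6, -38)), -2) = Mul(Add(229, 228), -2) = Mul(457, -2) = -914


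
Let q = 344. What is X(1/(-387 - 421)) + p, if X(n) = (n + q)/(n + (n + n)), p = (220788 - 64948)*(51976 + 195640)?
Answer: 115765154369/3 ≈ 3.8588e+10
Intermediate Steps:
p = 38588477440 (p = 155840*247616 = 38588477440)
X(n) = (344 + n)/(3*n) (X(n) = (n + 344)/(n + (n + n)) = (344 + n)/(n + 2*n) = (344 + n)/((3*n)) = (344 + n)*(1/(3*n)) = (344 + n)/(3*n))
X(1/(-387 - 421)) + p = (344 + 1/(-387 - 421))/(3*(1/(-387 - 421))) + 38588477440 = (344 + 1/(-808))/(3*(1/(-808))) + 38588477440 = (344 - 1/808)/(3*(-1/808)) + 38588477440 = (1/3)*(-808)*(277951/808) + 38588477440 = -277951/3 + 38588477440 = 115765154369/3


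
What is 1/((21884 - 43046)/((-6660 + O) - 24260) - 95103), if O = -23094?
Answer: -27007/2568436140 ≈ -1.0515e-5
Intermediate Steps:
1/((21884 - 43046)/((-6660 + O) - 24260) - 95103) = 1/((21884 - 43046)/((-6660 - 23094) - 24260) - 95103) = 1/(-21162/(-29754 - 24260) - 95103) = 1/(-21162/(-54014) - 95103) = 1/(-21162*(-1/54014) - 95103) = 1/(10581/27007 - 95103) = 1/(-2568436140/27007) = -27007/2568436140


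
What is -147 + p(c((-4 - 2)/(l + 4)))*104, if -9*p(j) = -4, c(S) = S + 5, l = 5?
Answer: -907/9 ≈ -100.78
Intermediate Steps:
c(S) = 5 + S
p(j) = 4/9 (p(j) = -⅑*(-4) = 4/9)
-147 + p(c((-4 - 2)/(l + 4)))*104 = -147 + (4/9)*104 = -147 + 416/9 = -907/9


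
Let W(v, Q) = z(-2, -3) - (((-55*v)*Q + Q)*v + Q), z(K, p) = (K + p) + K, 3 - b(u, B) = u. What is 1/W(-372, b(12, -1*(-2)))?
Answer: -1/68503426 ≈ -1.4598e-8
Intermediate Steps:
b(u, B) = 3 - u
z(K, p) = p + 2*K
W(v, Q) = -7 - Q - v*(Q - 55*Q*v) (W(v, Q) = (-3 + 2*(-2)) - (((-55*v)*Q + Q)*v + Q) = (-3 - 4) - ((-55*Q*v + Q)*v + Q) = -7 - ((Q - 55*Q*v)*v + Q) = -7 - (v*(Q - 55*Q*v) + Q) = -7 - (Q + v*(Q - 55*Q*v)) = -7 + (-Q - v*(Q - 55*Q*v)) = -7 - Q - v*(Q - 55*Q*v))
1/W(-372, b(12, -1*(-2))) = 1/(-7 - (3 - 1*12) - 1*(3 - 1*12)*(-372) + 55*(3 - 1*12)*(-372)**2) = 1/(-7 - (3 - 12) - 1*(3 - 12)*(-372) + 55*(3 - 12)*138384) = 1/(-7 - 1*(-9) - 1*(-9)*(-372) + 55*(-9)*138384) = 1/(-7 + 9 - 3348 - 68500080) = 1/(-68503426) = -1/68503426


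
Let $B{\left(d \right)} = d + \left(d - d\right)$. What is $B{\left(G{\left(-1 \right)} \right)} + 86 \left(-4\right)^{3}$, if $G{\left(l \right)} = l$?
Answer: $-5505$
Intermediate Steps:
$B{\left(d \right)} = d$ ($B{\left(d \right)} = d + 0 = d$)
$B{\left(G{\left(-1 \right)} \right)} + 86 \left(-4\right)^{3} = -1 + 86 \left(-4\right)^{3} = -1 + 86 \left(-64\right) = -1 - 5504 = -5505$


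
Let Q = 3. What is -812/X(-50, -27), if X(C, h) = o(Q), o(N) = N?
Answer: -812/3 ≈ -270.67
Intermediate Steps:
X(C, h) = 3
-812/X(-50, -27) = -812/3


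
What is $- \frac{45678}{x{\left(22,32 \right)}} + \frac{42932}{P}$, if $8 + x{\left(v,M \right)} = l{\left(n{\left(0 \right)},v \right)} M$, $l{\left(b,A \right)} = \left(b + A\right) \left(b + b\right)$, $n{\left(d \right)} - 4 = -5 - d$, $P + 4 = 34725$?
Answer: $\frac{822014951}{23471396} \approx 35.022$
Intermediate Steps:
$P = 34721$ ($P = -4 + 34725 = 34721$)
$n{\left(d \right)} = -1 - d$ ($n{\left(d \right)} = 4 - \left(5 + d\right) = -1 - d$)
$l{\left(b,A \right)} = 2 b \left(A + b\right)$ ($l{\left(b,A \right)} = \left(A + b\right) 2 b = 2 b \left(A + b\right)$)
$x{\left(v,M \right)} = -8 + M \left(2 - 2 v\right)$ ($x{\left(v,M \right)} = -8 + 2 \left(-1 - 0\right) \left(v - 1\right) M = -8 + 2 \left(-1 + 0\right) \left(v + \left(-1 + 0\right)\right) M = -8 + 2 \left(-1\right) \left(v - 1\right) M = -8 + 2 \left(-1\right) \left(-1 + v\right) M = -8 + \left(2 - 2 v\right) M = -8 + M \left(2 - 2 v\right)$)
$- \frac{45678}{x{\left(22,32 \right)}} + \frac{42932}{P} = - \frac{45678}{-8 + 2 \cdot 32 - 64 \cdot 22} + \frac{42932}{34721} = - \frac{45678}{-8 + 64 - 1408} + 42932 \cdot \frac{1}{34721} = - \frac{45678}{-1352} + \frac{42932}{34721} = \left(-45678\right) \left(- \frac{1}{1352}\right) + \frac{42932}{34721} = \frac{22839}{676} + \frac{42932}{34721} = \frac{822014951}{23471396}$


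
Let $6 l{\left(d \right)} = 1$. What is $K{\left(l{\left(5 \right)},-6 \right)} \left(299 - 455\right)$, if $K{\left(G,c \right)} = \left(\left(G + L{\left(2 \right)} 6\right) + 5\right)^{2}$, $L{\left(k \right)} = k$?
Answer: $- \frac{137917}{3} \approx -45972.0$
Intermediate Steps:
$l{\left(d \right)} = \frac{1}{6}$ ($l{\left(d \right)} = \frac{1}{6} \cdot 1 = \frac{1}{6}$)
$K{\left(G,c \right)} = \left(17 + G\right)^{2}$ ($K{\left(G,c \right)} = \left(\left(G + 2 \cdot 6\right) + 5\right)^{2} = \left(\left(G + 12\right) + 5\right)^{2} = \left(\left(12 + G\right) + 5\right)^{2} = \left(17 + G\right)^{2}$)
$K{\left(l{\left(5 \right)},-6 \right)} \left(299 - 455\right) = \left(17 + \frac{1}{6}\right)^{2} \left(299 - 455\right) = \left(\frac{103}{6}\right)^{2} \left(-156\right) = \frac{10609}{36} \left(-156\right) = - \frac{137917}{3}$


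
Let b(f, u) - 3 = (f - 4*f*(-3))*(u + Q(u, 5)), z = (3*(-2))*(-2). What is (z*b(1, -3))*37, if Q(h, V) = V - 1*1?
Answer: 7104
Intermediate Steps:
Q(h, V) = -1 + V (Q(h, V) = V - 1 = -1 + V)
z = 12 (z = -6*(-2) = 12)
b(f, u) = 3 + 13*f*(4 + u) (b(f, u) = 3 + (f - 4*f*(-3))*(u + (-1 + 5)) = 3 + (f + 12*f)*(u + 4) = 3 + (13*f)*(4 + u) = 3 + 13*f*(4 + u))
(z*b(1, -3))*37 = (12*(3 + 52*1 + 13*1*(-3)))*37 = (12*(3 + 52 - 39))*37 = (12*16)*37 = 192*37 = 7104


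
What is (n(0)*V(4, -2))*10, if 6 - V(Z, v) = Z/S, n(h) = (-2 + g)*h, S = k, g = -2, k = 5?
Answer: 0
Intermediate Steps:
S = 5
n(h) = -4*h (n(h) = (-2 - 2)*h = -4*h)
V(Z, v) = 6 - Z/5
(n(0)*V(4, -2))*10 = ((-4*0)*(6 - 1/5*4))*10 = (0*(6 - 4/5))*10 = (0*(26/5))*10 = 0*10 = 0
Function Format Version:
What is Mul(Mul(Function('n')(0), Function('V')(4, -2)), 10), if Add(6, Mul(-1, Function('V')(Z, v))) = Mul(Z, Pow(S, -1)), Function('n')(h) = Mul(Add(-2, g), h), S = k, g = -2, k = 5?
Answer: 0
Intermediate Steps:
S = 5
Function('n')(h) = Mul(-4, h) (Function('n')(h) = Mul(Add(-2, -2), h) = Mul(-4, h))
Function('V')(Z, v) = Add(6, Mul(Rational(-1, 5), Z)) (Function('V')(Z, v) = Add(6, Mul(-1, Mul(Z, Pow(5, -1)))) = Add(6, Mul(-1, Mul(Z, Rational(1, 5)))) = Add(6, Mul(-1, Mul(Rational(1, 5), Z))) = Add(6, Mul(Rational(-1, 5), Z)))
Mul(Mul(Function('n')(0), Function('V')(4, -2)), 10) = Mul(Mul(Mul(-4, 0), Add(6, Mul(Rational(-1, 5), 4))), 10) = Mul(Mul(0, Add(6, Rational(-4, 5))), 10) = Mul(Mul(0, Rational(26, 5)), 10) = Mul(0, 10) = 0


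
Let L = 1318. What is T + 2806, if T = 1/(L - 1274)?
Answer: 123465/44 ≈ 2806.0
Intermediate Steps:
T = 1/44 (T = 1/(1318 - 1274) = 1/44 ≈ 0.022727)
T + 2806 = 1/44 + 2806 = 123465/44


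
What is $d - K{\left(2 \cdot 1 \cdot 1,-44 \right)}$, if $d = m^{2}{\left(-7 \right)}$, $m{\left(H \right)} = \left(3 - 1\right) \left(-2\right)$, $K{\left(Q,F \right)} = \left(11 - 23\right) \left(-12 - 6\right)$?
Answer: $-200$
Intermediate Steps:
$K{\left(Q,F \right)} = 216$ ($K{\left(Q,F \right)} = \left(-12\right) \left(-18\right) = 216$)
$m{\left(H \right)} = -4$ ($m{\left(H \right)} = 2 \left(-2\right) = -4$)
$d = 16$ ($d = \left(-4\right)^{2} = 16$)
$d - K{\left(2 \cdot 1 \cdot 1,-44 \right)} = 16 - 216 = -200$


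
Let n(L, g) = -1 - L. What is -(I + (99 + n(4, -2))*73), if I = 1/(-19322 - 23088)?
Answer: -291017419/42410 ≈ -6862.0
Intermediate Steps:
I = -1/42410 (I = 1/(-42410) = -1/42410 ≈ -2.3579e-5)
-(I + (99 + n(4, -2))*73) = -(-1/42410 + (99 + (-1 - 1*4))*73) = -(-1/42410 + (99 + (-1 - 4))*73) = -(-1/42410 + (99 - 5)*73) = -(-1/42410 + 94*73) = -(-1/42410 + 6862) = -1*291017419/42410 = -291017419/42410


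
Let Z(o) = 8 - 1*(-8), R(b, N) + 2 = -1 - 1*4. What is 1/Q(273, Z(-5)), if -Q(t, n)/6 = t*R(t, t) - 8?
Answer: 1/11514 ≈ 8.6851e-5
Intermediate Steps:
R(b, N) = -7 (R(b, N) = -2 + (-1 - 1*4) = -2 + (-1 - 4) = -2 - 5 = -7)
Z(o) = 16 (Z(o) = 8 + 8 = 16)
Q(t, n) = 48 + 42*t (Q(t, n) = -6*(t*(-7) - 8) = -6*(-7*t - 8) = -6*(-8 - 7*t) = 48 + 42*t)
1/Q(273, Z(-5)) = 1/(48 + 42*273) = 1/(48 + 11466) = 1/11514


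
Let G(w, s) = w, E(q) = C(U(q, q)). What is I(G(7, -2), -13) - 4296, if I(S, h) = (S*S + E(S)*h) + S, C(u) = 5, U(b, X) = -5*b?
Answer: -4305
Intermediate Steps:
E(q) = 5
I(S, h) = S + S² + 5*h (I(S, h) = (S*S + 5*h) + S = (S² + 5*h) + S = S + S² + 5*h)
I(G(7, -2), -13) - 4296 = (7 + 7² + 5*(-13)) - 4296 = (7 + 49 - 65) - 4296 = -9 - 4296 = -4305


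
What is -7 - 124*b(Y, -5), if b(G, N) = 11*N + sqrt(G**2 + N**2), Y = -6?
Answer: 6813 - 124*sqrt(61) ≈ 5844.5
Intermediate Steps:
b(G, N) = sqrt(G**2 + N**2) + 11*N
-7 - 124*b(Y, -5) = -7 - 124*(sqrt((-6)**2 + (-5)**2) + 11*(-5)) = -7 - 124*(sqrt(36 + 25) - 55) = -7 - 124*(sqrt(61) - 55) = -7 - 124*(-55 + sqrt(61)) = -7 + (6820 - 124*sqrt(61)) = 6813 - 124*sqrt(61)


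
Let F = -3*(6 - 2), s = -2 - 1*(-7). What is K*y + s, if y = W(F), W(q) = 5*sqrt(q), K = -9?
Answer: 5 - 90*I*sqrt(3) ≈ 5.0 - 155.88*I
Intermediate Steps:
s = 5 (s = -2 + 7 = 5)
F = -12 (F = -3*4 = -12)
y = 10*I*sqrt(3) (y = 5*sqrt(-12) = 5*(2*I*sqrt(3)) = 10*I*sqrt(3) ≈ 17.32*I)
K*y + s = -90*I*sqrt(3) + 5 = 5 - 90*I*sqrt(3)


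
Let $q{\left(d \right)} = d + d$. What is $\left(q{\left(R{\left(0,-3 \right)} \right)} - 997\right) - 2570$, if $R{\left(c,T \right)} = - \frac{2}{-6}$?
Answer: $- \frac{10699}{3} \approx -3566.3$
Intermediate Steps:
$R{\left(c,T \right)} = \frac{1}{3}$ ($R{\left(c,T \right)} = \left(-2\right) \left(- \frac{1}{6}\right) = \frac{1}{3}$)
$q{\left(d \right)} = 2 d$
$\left(q{\left(R{\left(0,-3 \right)} \right)} - 997\right) - 2570 = \left(2 \cdot \frac{1}{3} - 997\right) - 2570 = \left(\frac{2}{3} - 997\right) - 2570 = - \frac{2989}{3} - 2570 = - \frac{10699}{3}$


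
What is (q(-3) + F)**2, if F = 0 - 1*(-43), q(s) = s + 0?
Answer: 1600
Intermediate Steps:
q(s) = s
F = 43 (F = 0 + 43 = 43)
(q(-3) + F)**2 = (-3 + 43)**2 = 40**2 = 1600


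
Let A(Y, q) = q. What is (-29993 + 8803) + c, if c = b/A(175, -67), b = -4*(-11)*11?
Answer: -1420214/67 ≈ -21197.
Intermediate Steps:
b = 484 (b = 44*11 = 484)
c = -484/67 (c = 484/(-67) = 484*(-1/67) = -484/67 ≈ -7.2239)
(-29993 + 8803) + c = (-29993 + 8803) - 484/67 = -21190 - 484/67 = -1420214/67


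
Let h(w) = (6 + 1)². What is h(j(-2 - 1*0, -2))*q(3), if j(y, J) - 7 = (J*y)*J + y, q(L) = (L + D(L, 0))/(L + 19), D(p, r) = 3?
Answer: 147/11 ≈ 13.364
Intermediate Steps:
q(L) = (3 + L)/(19 + L) (q(L) = (L + 3)/(L + 19) = (3 + L)/(19 + L))
j(y, J) = 7 + y + y*J² (j(y, J) = 7 + ((J*y)*J + y) = 7 + (y*J² + y) = 7 + (y + y*J²) = 7 + y + y*J²)
h(w) = 49 (h(w) = 7² = 49)
h(j(-2 - 1*0, -2))*q(3) = 49*((3 + 3)/(19 + 3)) = 49*(6/22) = 49*((1/22)*6) = 49*(3/11) = 147/11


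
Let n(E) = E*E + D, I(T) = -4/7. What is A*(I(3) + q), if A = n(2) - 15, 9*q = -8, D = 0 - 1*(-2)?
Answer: 92/7 ≈ 13.143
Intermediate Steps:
I(T) = -4/7 (I(T) = -4*1/7 = -4/7)
D = 2 (D = 0 + 2 = 2)
q = -8/9 (q = (1/9)*(-8) = -8/9 ≈ -0.88889)
n(E) = 2 + E**2 (n(E) = E*E + 2 = E**2 + 2 = 2 + E**2)
A = -9 (A = (2 + 2**2) - 15 = (2 + 4) - 15 = 6 - 15 = -9)
A*(I(3) + q) = -9*(-4/7 - 8/9) = -9*(-92/63) = 92/7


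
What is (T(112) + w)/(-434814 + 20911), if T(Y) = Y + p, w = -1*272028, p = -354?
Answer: 272270/413903 ≈ 0.65781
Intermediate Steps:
w = -272028
T(Y) = -354 + Y (T(Y) = Y - 354 = -354 + Y)
(T(112) + w)/(-434814 + 20911) = ((-354 + 112) - 272028)/(-434814 + 20911) = (-242 - 272028)/(-413903) = -272270*(-1/413903) = 272270/413903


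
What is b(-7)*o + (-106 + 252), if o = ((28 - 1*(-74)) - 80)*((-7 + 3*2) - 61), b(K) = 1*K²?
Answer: -66690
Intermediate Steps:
b(K) = K²
o = -1364 (o = ((28 + 74) - 80)*((-7 + 6) - 61) = (102 - 80)*(-1 - 61) = 22*(-62) = -1364)
b(-7)*o + (-106 + 252) = (-7)²*(-1364) + (-106 + 252) = 49*(-1364) + 146 = -66836 + 146 = -66690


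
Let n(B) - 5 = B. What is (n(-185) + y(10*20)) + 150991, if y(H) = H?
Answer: 151011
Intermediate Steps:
n(B) = 5 + B
(n(-185) + y(10*20)) + 150991 = ((5 - 185) + 10*20) + 150991 = (-180 + 200) + 150991 = 20 + 150991 = 151011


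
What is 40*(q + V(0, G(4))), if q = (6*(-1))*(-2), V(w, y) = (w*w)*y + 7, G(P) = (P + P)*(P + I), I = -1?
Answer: 760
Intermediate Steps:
G(P) = 2*P*(-1 + P) (G(P) = (P + P)*(P - 1) = (2*P)*(-1 + P) = 2*P*(-1 + P))
V(w, y) = 7 + y*w² (V(w, y) = w²*y + 7 = y*w² + 7 = 7 + y*w²)
q = 12 (q = -6*(-2) = 12)
40*(q + V(0, G(4))) = 40*(12 + (7 + (2*4*(-1 + 4))*0²)) = 40*(12 + (7 + (2*4*3)*0)) = 40*(12 + (7 + 24*0)) = 40*(12 + (7 + 0)) = 40*(12 + 7) = 40*19 = 760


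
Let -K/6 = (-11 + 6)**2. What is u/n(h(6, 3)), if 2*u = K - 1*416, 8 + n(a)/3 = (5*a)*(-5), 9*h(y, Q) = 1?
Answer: 849/97 ≈ 8.7526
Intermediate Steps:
K = -150 (K = -6*(-11 + 6)**2 = -6*(-5)**2 = -6*25 = -150)
h(y, Q) = 1/9 (h(y, Q) = (1/9)*1 = 1/9)
n(a) = -24 - 75*a (n(a) = -24 + 3*((5*a)*(-5)) = -24 + 3*(-25*a) = -24 - 75*a)
u = -283 (u = (-150 - 1*416)/2 = (-150 - 416)/2 = (1/2)*(-566) = -283)
u/n(h(6, 3)) = -283/(-24 - 75*1/9) = -283/(-24 - 25/3) = -283/(-97/3) = -283*(-3/97) = 849/97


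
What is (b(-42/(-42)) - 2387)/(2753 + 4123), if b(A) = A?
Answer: -1193/3438 ≈ -0.34700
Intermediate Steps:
(b(-42/(-42)) - 2387)/(2753 + 4123) = (-42/(-42) - 2387)/(2753 + 4123) = (-42*(-1/42) - 2387)/6876 = (1 - 2387)*(1/6876) = -2386*1/6876 = -1193/3438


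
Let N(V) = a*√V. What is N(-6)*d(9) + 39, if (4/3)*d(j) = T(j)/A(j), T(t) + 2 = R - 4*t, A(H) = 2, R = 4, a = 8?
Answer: 39 - 102*I*√6 ≈ 39.0 - 249.85*I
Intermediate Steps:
T(t) = 2 - 4*t (T(t) = -2 + (4 - 4*t) = 2 - 4*t)
d(j) = ¾ - 3*j/2 (d(j) = 3*((2 - 4*j)/2)/4 = 3*((2 - 4*j)*(½))/4 = 3*(1 - 2*j)/4 = ¾ - 3*j/2)
N(V) = 8*√V
N(-6)*d(9) + 39 = (8*√(-6))*(¾ - 3/2*9) + 39 = (8*(I*√6))*(¾ - 27/2) + 39 = (8*I*√6)*(-51/4) + 39 = -102*I*√6 + 39 = 39 - 102*I*√6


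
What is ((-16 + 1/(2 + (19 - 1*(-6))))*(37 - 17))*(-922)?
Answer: 7947640/27 ≈ 2.9436e+5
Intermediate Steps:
((-16 + 1/(2 + (19 - 1*(-6))))*(37 - 17))*(-922) = ((-16 + 1/(2 + (19 + 6)))*20)*(-922) = ((-16 + 1/(2 + 25))*20)*(-922) = ((-16 + 1/27)*20)*(-922) = -431/27*20*(-922) = -8620/27*(-922) = 7947640/27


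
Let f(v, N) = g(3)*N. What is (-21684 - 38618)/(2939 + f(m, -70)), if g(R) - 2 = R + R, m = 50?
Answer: -60302/2379 ≈ -25.348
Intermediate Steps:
g(R) = 2 + 2*R (g(R) = 2 + (R + R) = 2 + 2*R)
f(v, N) = 8*N (f(v, N) = (2 + 2*3)*N = (2 + 6)*N = 8*N)
(-21684 - 38618)/(2939 + f(m, -70)) = (-21684 - 38618)/(2939 + 8*(-70)) = -60302/(2939 - 560) = -60302/2379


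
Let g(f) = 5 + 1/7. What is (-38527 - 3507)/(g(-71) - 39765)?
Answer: 294238/278319 ≈ 1.0572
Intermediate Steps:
g(f) = 36/7 (g(f) = 5 + (⅐)*1 = 5 + ⅐ = 36/7)
(-38527 - 3507)/(g(-71) - 39765) = (-38527 - 3507)/(36/7 - 39765) = -42034/(-278319/7) = -42034*(-7/278319) = 294238/278319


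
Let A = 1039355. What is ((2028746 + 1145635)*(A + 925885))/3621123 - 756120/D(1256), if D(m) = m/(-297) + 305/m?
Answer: 1144176506160353640/598270273997 ≈ 1.9125e+6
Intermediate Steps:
D(m) = 305/m - m/297 (D(m) = m*(-1/297) + 305/m = -m/297 + 305/m = 305/m - m/297)
((2028746 + 1145635)*(A + 925885))/3621123 - 756120/D(1256) = ((2028746 + 1145635)*(1039355 + 925885))/3621123 - 756120/(305/1256 - 1/297*1256) = (3174381*1965240)*(1/3621123) - 756120/(305*(1/1256) - 1256/297) = 6238420516440*(1/3621123) - 756120/(305/1256 - 1256/297) = 693157835160/402347 - 756120/(-1486951/373032) = 693157835160/402347 - 756120*(-373032/1486951) = 693157835160/402347 + 282056955840/1486951 = 1144176506160353640/598270273997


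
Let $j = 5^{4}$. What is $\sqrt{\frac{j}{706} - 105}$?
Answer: $\frac{i \sqrt{51894530}}{706} \approx 10.204 i$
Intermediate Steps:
$j = 625$
$\sqrt{\frac{j}{706} - 105} = \sqrt{\frac{625}{706} - 105} = \sqrt{- \frac{73505}{706}} = \frac{i \sqrt{51894530}}{706}$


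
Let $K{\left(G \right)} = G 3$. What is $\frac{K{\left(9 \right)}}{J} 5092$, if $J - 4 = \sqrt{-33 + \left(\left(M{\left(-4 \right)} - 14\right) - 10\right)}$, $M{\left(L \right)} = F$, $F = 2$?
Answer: $\frac{549936}{71} - \frac{137484 i \sqrt{55}}{71} \approx 7745.6 - 14361.0 i$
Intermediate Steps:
$M{\left(L \right)} = 2$
$K{\left(G \right)} = 3 G$
$J = 4 + i \sqrt{55}$ ($J = 4 + \sqrt{-33 + \left(\left(2 - 14\right) - 10\right)} = 4 + \sqrt{-33 - 22} = 4 + \sqrt{-55} = 4 + i \sqrt{55} \approx 4.0 + 7.4162 i$)
$\frac{K{\left(9 \right)}}{J} 5092 = \frac{3 \cdot 9}{4 + i \sqrt{55}} \cdot 5092 = \frac{27}{4 + i \sqrt{55}} \cdot 5092 = \frac{137484}{4 + i \sqrt{55}}$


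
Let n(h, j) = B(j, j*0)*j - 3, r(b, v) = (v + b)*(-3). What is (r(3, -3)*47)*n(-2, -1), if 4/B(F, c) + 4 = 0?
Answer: 0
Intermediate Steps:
B(F, c) = -1 (B(F, c) = 4/(-4 + 0) = 4/(-4) = 4*(-1/4) = -1)
r(b, v) = -3*b - 3*v (r(b, v) = (b + v)*(-3) = -3*b - 3*v)
n(h, j) = -3 - j (n(h, j) = -j - 3 = -3 - j)
(r(3, -3)*47)*n(-2, -1) = ((-3*3 - 3*(-3))*47)*(-3 - 1*(-1)) = ((-9 + 9)*47)*(-3 + 1) = (0*47)*(-2) = 0*(-2) = 0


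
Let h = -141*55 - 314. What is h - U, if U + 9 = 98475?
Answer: -106535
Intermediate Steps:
U = 98466 (U = -9 + 98475 = 98466)
h = -8069 (h = -7755 - 314 = -8069)
h - U = -8069 - 1*98466 = -8069 - 98466 = -106535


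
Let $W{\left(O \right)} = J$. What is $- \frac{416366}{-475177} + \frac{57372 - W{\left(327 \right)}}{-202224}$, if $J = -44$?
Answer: $\frac{7114554419}{12011524206} \approx 0.59231$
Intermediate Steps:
$W{\left(O \right)} = -44$
$- \frac{416366}{-475177} + \frac{57372 - W{\left(327 \right)}}{-202224} = - \frac{416366}{-475177} + \frac{57372 - -44}{-202224} = \left(-416366\right) \left(- \frac{1}{475177}\right) + \left(57372 + 44\right) \left(- \frac{1}{202224}\right) = \frac{416366}{475177} + 57416 \left(- \frac{1}{202224}\right) = \frac{416366}{475177} - \frac{7177}{25278} = \frac{7114554419}{12011524206}$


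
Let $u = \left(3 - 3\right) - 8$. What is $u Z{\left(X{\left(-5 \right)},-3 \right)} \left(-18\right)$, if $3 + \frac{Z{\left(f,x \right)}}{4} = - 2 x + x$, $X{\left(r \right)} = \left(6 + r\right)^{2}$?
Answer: $0$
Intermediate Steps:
$Z{\left(f,x \right)} = -12 - 4 x$ ($Z{\left(f,x \right)} = -12 + 4 \left(- 2 x + x\right) = -12 + 4 \left(- x\right) = -12 - 4 x$)
$u = -8$ ($u = 0 - 8 = -8$)
$u Z{\left(X{\left(-5 \right)},-3 \right)} \left(-18\right) = - 8 \left(-12 - -12\right) \left(-18\right) = - 8 \left(-12 + 12\right) \left(-18\right) = \left(-8\right) 0 \left(-18\right) = 0 \left(-18\right) = 0$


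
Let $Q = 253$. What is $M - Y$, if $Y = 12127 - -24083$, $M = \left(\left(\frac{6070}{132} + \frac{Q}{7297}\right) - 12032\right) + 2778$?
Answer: $- \frac{21873390235}{481602} \approx -45418.0$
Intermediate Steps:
$M = - \frac{4434581815}{481602}$ ($M = \left(\left(\frac{6070}{132} + \frac{253}{7297}\right) - 12032\right) + 2778 = \left(\left(6070 \cdot \frac{1}{132} + 253 \cdot \frac{1}{7297}\right) - 12032\right) + 2778 = \left(\left(\frac{3035}{66} + \frac{253}{7297}\right) - 12032\right) + 2778 = \left(\frac{22163093}{481602} - 12032\right) + 2778 = - \frac{5772472171}{481602} + 2778 = - \frac{4434581815}{481602} \approx -9208.0$)
$Y = 36210$ ($Y = 12127 + 24083 = 36210$)
$M - Y = - \frac{4434581815}{481602} - 36210 = - \frac{21873390235}{481602}$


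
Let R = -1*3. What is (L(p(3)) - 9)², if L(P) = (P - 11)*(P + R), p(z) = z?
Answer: 81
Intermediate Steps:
R = -3
L(P) = (-11 + P)*(-3 + P) (L(P) = (P - 11)*(P - 3) = (-11 + P)*(-3 + P))
(L(p(3)) - 9)² = ((33 + 3² - 14*3) - 9)² = ((33 + 9 - 42) - 9)² = (0 - 9)² = (-9)² = 81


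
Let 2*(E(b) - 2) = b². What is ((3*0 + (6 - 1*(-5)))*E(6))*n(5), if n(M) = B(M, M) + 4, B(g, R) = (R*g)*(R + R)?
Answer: 55880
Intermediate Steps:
B(g, R) = 2*g*R² (B(g, R) = (R*g)*(2*R) = 2*g*R²)
n(M) = 4 + 2*M³ (n(M) = 2*M*M² + 4 = 2*M³ + 4 = 4 + 2*M³)
E(b) = 2 + b²/2
((3*0 + (6 - 1*(-5)))*E(6))*n(5) = ((3*0 + (6 - 1*(-5)))*(2 + (½)*6²))*(4 + 2*5³) = ((0 + (6 + 5))*(2 + (½)*36))*(4 + 2*125) = ((0 + 11)*(2 + 18))*(4 + 250) = (11*20)*254 = 220*254 = 55880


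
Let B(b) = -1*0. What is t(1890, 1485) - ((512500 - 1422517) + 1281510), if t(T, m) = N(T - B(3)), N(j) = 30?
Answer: -371463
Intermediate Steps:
B(b) = 0
t(T, m) = 30
t(1890, 1485) - ((512500 - 1422517) + 1281510) = 30 - ((512500 - 1422517) + 1281510) = 30 - (-910017 + 1281510) = 30 - 1*371493 = 30 - 371493 = -371463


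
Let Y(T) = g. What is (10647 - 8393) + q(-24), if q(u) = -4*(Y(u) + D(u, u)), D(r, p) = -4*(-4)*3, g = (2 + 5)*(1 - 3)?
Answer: 2118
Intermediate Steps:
g = -14 (g = 7*(-2) = -14)
D(r, p) = 48 (D(r, p) = 16*3 = 48)
Y(T) = -14
q(u) = -136 (q(u) = -4*(-14 + 48) = -4*34 = -136)
(10647 - 8393) + q(-24) = (10647 - 8393) - 136 = 2254 - 136 = 2118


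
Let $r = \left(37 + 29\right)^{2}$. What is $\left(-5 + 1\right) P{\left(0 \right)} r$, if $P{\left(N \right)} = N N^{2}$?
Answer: $0$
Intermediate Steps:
$P{\left(N \right)} = N^{3}$
$r = 4356$ ($r = 66^{2} = 4356$)
$\left(-5 + 1\right) P{\left(0 \right)} r = \left(-5 + 1\right) 0^{3} \cdot 4356 = \left(-4\right) 0 \cdot 4356 = 0 \cdot 4356 = 0$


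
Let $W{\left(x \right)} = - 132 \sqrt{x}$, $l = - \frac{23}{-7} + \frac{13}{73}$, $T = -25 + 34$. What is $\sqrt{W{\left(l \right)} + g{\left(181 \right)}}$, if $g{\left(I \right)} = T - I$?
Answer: $\frac{2 \sqrt{-11228203 - 16863 \sqrt{904470}}}{511} \approx 20.437 i$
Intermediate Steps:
$T = 9$
$l = \frac{1770}{511}$ ($l = \left(-23\right) \left(- \frac{1}{7}\right) + 13 \cdot \frac{1}{73} = \frac{23}{7} + \frac{13}{73} = \frac{1770}{511} \approx 3.4638$)
$g{\left(I \right)} = 9 - I$
$\sqrt{W{\left(l \right)} + g{\left(181 \right)}} = \sqrt{- 132 \sqrt{\frac{1770}{511}} + \left(9 - 181\right)} = \sqrt{- 132 \frac{\sqrt{904470}}{511} + \left(9 - 181\right)} = \sqrt{- \frac{132 \sqrt{904470}}{511} - 172} = \sqrt{-172 - \frac{132 \sqrt{904470}}{511}}$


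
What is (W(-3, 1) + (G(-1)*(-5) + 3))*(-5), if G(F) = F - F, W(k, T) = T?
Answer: -20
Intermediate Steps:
G(F) = 0
(W(-3, 1) + (G(-1)*(-5) + 3))*(-5) = (1 + (0*(-5) + 3))*(-5) = (1 + (0 + 3))*(-5) = (1 + 3)*(-5) = 4*(-5) = -20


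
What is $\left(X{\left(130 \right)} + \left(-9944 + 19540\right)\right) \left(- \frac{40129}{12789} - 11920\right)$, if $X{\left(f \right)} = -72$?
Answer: $- \frac{1452267225716}{12789} \approx -1.1356 \cdot 10^{8}$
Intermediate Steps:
$\left(X{\left(130 \right)} + \left(-9944 + 19540\right)\right) \left(- \frac{40129}{12789} - 11920\right) = \left(-72 + \left(-9944 + 19540\right)\right) \left(- \frac{40129}{12789} - 11920\right) = \left(-72 + 9596\right) \left(\left(-40129\right) \frac{1}{12789} - 11920\right) = 9524 \left(- \frac{40129}{12789} - 11920\right) = 9524 \left(- \frac{152485009}{12789}\right) = - \frac{1452267225716}{12789}$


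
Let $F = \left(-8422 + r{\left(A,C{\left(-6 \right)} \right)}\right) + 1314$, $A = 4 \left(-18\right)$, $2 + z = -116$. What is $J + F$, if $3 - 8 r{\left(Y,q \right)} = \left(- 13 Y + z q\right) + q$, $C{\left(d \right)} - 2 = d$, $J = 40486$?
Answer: $\frac{265623}{8} \approx 33203.0$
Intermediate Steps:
$C{\left(d \right)} = 2 + d$
$z = -118$ ($z = -2 - 116 = -118$)
$A = -72$
$r{\left(Y,q \right)} = \frac{3}{8} + \frac{13 Y}{8} + \frac{117 q}{8}$ ($r{\left(Y,q \right)} = \frac{3}{8} - \frac{\left(- 13 Y - 118 q\right) + q}{8} = \frac{3}{8} - \frac{\left(- 118 q - 13 Y\right) + q}{8} = \frac{3}{8} - \frac{- 117 q - 13 Y}{8} = \frac{3}{8} + \left(\frac{13 Y}{8} + \frac{117 q}{8}\right) = \frac{3}{8} + \frac{13 Y}{8} + \frac{117 q}{8}$)
$F = - \frac{58265}{8}$ ($F = \left(-8422 + \left(\frac{3}{8} + \frac{13}{8} \left(-72\right) + \frac{117 \left(2 - 6\right)}{8}\right)\right) + 1314 = \left(-8422 + \left(\frac{3}{8} - 117 + \frac{117}{8} \left(-4\right)\right)\right) + 1314 = \left(-8422 - \frac{1401}{8}\right) + 1314 = - \frac{68777}{8} + 1314 = - \frac{58265}{8} \approx -7283.1$)
$J + F = 40486 - \frac{58265}{8} = \frac{265623}{8}$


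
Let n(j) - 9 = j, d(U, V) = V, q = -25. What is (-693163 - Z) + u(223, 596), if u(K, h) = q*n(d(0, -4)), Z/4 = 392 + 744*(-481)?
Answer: 736600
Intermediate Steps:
n(j) = 9 + j
Z = -1429888 (Z = 4*(392 + 744*(-481)) = 4*(392 - 357864) = 4*(-357472) = -1429888)
u(K, h) = -125 (u(K, h) = -25*(9 - 4) = -25*5 = -125)
(-693163 - Z) + u(223, 596) = (-693163 - 1*(-1429888)) - 125 = (-693163 + 1429888) - 125 = 736725 - 125 = 736600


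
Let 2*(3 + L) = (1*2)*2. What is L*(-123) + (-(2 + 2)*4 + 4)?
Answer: 111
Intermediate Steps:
L = -1 (L = -3 + ((1*2)*2)/2 = -3 + (2*2)/2 = -3 + (½)*4 = -3 + 2 = -1)
L*(-123) + (-(2 + 2)*4 + 4) = -1*(-123) + (-(2 + 2)*4 + 4) = 123 + (-4*4 + 4) = 123 + (-1*16 + 4) = 123 + (-16 + 4) = 123 - 12 = 111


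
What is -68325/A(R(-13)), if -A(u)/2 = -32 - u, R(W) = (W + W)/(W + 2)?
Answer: -250525/252 ≈ -994.15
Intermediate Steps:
R(W) = 2*W/(2 + W) (R(W) = (2*W)/(2 + W) = 2*W/(2 + W))
A(u) = 64 + 2*u (A(u) = -2*(-32 - u) = 64 + 2*u)
-68325/A(R(-13)) = -68325/(64 + 2*(2*(-13)/(2 - 13))) = -68325/(64 + 2*(2*(-13)/(-11))) = -68325/(64 + 2*(2*(-13)*(-1/11))) = -68325/(64 + 2*(26/11)) = -68325/(64 + 52/11) = -68325/756/11 = -68325*11/756 = -250525/252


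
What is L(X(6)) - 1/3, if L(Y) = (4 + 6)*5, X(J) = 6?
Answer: 149/3 ≈ 49.667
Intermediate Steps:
L(Y) = 50 (L(Y) = 10*5 = 50)
L(X(6)) - 1/3 = 50 - 1/3 = 50 + (⅓)*(-1) = 50 - ⅓ = 149/3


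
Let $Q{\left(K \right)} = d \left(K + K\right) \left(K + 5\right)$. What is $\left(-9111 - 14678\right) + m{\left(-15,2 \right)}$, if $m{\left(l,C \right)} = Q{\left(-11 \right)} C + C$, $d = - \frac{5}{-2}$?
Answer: $-23127$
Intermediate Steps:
$d = \frac{5}{2}$ ($d = \left(-5\right) \left(- \frac{1}{2}\right) = \frac{5}{2} \approx 2.5$)
$Q{\left(K \right)} = 5 K \left(5 + K\right)$ ($Q{\left(K \right)} = \frac{5 \left(K + K\right) \left(K + 5\right)}{2} = \frac{5 \cdot 2 K \left(5 + K\right)}{2} = 5 K \left(5 + K\right)$)
$m{\left(l,C \right)} = 331 C$ ($m{\left(l,C \right)} = 5 \left(-11\right) \left(5 - 11\right) C + C = 5 \left(-11\right) \left(-6\right) C + C = 330 C + C = 331 C$)
$\left(-9111 - 14678\right) + m{\left(-15,2 \right)} = \left(-9111 - 14678\right) + 331 \cdot 2 = -23789 + 662 = -23127$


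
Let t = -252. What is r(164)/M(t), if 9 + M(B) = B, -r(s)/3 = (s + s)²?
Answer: 107584/87 ≈ 1236.6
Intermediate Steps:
r(s) = -12*s² (r(s) = -3*(s + s)² = -3*4*s² = -12*s²)
M(B) = -9 + B
r(164)/M(t) = (-12*164²)/(-9 - 252) = -12*26896/(-261) = -322752*(-1/261) = 107584/87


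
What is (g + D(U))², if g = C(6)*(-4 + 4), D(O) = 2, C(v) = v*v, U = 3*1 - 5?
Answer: 4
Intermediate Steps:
U = -2 (U = 3 - 5 = -2)
C(v) = v²
g = 0 (g = 6²*(-4 + 4) = 36*0 = 0)
(g + D(U))² = (0 + 2)² = 2² = 4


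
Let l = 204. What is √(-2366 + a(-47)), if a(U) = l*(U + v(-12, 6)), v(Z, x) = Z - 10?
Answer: I*√16442 ≈ 128.23*I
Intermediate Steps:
v(Z, x) = -10 + Z
a(U) = -4488 + 204*U (a(U) = 204*(U + (-10 - 12)) = 204*(U - 22) = 204*(-22 + U) = -4488 + 204*U)
√(-2366 + a(-47)) = √(-2366 + (-4488 + 204*(-47))) = √(-2366 + (-4488 - 9588)) = √(-2366 - 14076) = √(-16442) = I*√16442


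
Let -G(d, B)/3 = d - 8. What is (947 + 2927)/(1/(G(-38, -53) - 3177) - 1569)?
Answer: -452811/183392 ≈ -2.4691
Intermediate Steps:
G(d, B) = 24 - 3*d (G(d, B) = -3*(d - 8) = -3*(-8 + d) = 24 - 3*d)
(947 + 2927)/(1/(G(-38, -53) - 3177) - 1569) = (947 + 2927)/(1/((24 - 3*(-38)) - 3177) - 1569) = 3874/(1/((24 + 114) - 3177) - 1569) = 3874/(1/(138 - 3177) - 1569) = 3874/(1/(-3039) - 1569) = 3874/(-1/3039 - 1569) = 3874/(-4768192/3039) = 3874*(-3039/4768192) = -452811/183392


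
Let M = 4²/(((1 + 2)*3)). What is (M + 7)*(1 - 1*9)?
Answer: -632/9 ≈ -70.222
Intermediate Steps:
M = 16/9 (M = 16/((3*3)) = 16/9 ≈ 1.7778)
(M + 7)*(1 - 1*9) = (16/9 + 7)*(1 - 1*9) = 79*(1 - 9)/9 = (79/9)*(-8) = -632/9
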